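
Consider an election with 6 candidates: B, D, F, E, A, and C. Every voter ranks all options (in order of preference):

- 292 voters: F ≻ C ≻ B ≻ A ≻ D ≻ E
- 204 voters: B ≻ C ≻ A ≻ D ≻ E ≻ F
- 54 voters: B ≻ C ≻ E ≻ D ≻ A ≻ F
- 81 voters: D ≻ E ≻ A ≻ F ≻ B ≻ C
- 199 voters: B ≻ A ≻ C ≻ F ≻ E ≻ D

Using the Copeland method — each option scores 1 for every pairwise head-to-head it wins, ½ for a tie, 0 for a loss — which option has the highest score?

B

B: beats D, F, E, A, and C → score 5.
D: beats E; loses to B, F, A, and C → score 1.
F: beats D and E; loses to B, A, and C → score 2.
E: loses to B, D, F, A, and C → score 0.
A: beats D, F, and E; loses to B and C → score 3.
C: beats D, F, E, and A; loses to B → score 4.
B has the best pairwise record.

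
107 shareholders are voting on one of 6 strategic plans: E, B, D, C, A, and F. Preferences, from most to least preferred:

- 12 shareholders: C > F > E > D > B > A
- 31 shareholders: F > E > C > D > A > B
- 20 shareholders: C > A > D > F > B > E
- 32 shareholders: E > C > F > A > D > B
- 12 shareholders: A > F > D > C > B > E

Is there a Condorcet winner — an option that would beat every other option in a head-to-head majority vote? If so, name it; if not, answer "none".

Checking pairwise contests:
F beats E 75–32.
E beats B 75–32.
E beats D 75–32.
E beats C 63–44.
E beats A 75–32.
C beats F 64–43.
Every option loses at least one head-to-head, so there is no Condorcet winner.

none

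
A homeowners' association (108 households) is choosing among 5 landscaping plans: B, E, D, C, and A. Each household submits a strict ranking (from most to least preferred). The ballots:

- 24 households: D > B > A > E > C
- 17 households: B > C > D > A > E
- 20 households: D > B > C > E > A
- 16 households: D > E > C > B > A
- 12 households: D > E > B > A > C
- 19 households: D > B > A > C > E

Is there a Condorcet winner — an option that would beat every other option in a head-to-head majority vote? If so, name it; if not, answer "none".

D vs B: 91–17 for D.
D vs E: 108–0 for D.
D vs C: 91–17 for D.
D vs A: 108–0 for D.
D beats every other option head-to-head.

D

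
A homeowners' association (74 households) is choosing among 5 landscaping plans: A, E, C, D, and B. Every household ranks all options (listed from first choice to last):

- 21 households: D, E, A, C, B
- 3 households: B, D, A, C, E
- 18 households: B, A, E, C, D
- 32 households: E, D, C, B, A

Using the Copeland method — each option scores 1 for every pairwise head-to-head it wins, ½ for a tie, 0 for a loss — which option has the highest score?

A: beats C; loses to E, D, and B → score 1.
E: beats A, C, D, and B → score 4.
C: beats B; loses to A, E, and D → score 1.
D: beats A, C, and B; loses to E → score 3.
B: beats A; loses to E, C, and D → score 1.
E has the best pairwise record.

E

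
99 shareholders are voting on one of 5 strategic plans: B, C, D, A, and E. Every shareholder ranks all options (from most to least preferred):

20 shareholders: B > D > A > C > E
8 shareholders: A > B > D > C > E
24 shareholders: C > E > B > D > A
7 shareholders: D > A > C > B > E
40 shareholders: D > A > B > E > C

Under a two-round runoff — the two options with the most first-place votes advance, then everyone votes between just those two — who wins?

Round 1 first-place votes: B 20, C 24, D 47, A 8, E 0.
D and C advance.
Runoff: D is preferred to C by 75 voters; C by 24.
D wins the runoff.

D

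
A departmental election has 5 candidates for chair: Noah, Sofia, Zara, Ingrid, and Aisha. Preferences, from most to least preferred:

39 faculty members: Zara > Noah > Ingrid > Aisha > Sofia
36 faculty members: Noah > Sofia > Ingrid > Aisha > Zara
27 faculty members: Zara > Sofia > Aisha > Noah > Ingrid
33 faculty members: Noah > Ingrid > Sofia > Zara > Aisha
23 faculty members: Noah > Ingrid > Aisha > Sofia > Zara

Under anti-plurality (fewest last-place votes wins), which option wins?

Noah

Last-place votes: Noah 0, Sofia 39, Zara 59, Ingrid 27, Aisha 33.
Noah is ranked last by the fewest voters, so Noah wins.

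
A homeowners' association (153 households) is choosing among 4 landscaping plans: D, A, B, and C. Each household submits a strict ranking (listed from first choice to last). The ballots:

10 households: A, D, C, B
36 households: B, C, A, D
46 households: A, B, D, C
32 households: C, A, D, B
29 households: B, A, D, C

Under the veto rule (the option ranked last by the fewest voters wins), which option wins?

Last-place votes: D 36, A 0, B 42, C 75.
A is ranked last by the fewest voters, so A wins.

A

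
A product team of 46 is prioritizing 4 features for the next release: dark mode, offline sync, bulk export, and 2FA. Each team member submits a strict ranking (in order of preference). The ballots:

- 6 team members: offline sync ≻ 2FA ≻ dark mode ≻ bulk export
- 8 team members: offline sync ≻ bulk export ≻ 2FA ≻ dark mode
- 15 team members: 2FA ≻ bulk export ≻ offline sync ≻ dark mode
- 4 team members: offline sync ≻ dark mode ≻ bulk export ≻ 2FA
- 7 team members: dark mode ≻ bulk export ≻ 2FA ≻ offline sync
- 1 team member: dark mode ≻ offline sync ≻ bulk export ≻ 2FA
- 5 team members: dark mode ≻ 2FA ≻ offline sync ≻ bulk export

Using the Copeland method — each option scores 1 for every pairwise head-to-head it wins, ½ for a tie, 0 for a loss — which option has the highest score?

2FA

dark mode: ties bulk export; loses to offline sync and 2FA → score 0.5.
offline sync: beats dark mode and bulk export; loses to 2FA → score 2.
bulk export: ties dark mode; loses to offline sync and 2FA → score 0.5.
2FA: beats dark mode, offline sync, and bulk export → score 3.
2FA has the best pairwise record.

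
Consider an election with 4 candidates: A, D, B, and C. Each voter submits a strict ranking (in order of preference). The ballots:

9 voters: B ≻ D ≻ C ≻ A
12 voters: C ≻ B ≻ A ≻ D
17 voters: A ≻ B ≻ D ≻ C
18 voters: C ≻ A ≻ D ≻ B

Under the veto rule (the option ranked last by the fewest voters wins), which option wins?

Last-place votes: A 9, D 12, B 18, C 17.
A is ranked last by the fewest voters, so A wins.

A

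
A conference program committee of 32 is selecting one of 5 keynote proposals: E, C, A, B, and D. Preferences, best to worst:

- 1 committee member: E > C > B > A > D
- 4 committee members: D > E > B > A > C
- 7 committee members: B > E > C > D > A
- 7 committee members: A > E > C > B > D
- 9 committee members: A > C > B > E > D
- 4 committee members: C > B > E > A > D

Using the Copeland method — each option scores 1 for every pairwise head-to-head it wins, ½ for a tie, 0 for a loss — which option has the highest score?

A

E: beats C and D; ties A; loses to B → score 2.5.
C: beats B and D; loses to E and A → score 2.
A: beats C and D; ties E and B → score 3.
B: beats E and D; ties A; loses to C → score 2.5.
D: loses to E, C, A, and B → score 0.
A has the best pairwise record.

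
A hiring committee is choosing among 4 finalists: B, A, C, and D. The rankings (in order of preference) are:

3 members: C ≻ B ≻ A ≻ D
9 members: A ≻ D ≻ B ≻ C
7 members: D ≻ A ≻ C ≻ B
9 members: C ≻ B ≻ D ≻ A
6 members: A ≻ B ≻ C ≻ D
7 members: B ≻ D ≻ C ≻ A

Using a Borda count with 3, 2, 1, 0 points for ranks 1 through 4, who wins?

B

B: 3·2 + 9·1 + 7·0 + 9·2 + 6·2 + 7·3 = 66
A: 3·1 + 9·3 + 7·2 + 9·0 + 6·3 + 7·0 = 62
C: 3·3 + 9·0 + 7·1 + 9·3 + 6·1 + 7·1 = 56
D: 3·0 + 9·2 + 7·3 + 9·1 + 6·0 + 7·2 = 62
B has the highest Borda score (66).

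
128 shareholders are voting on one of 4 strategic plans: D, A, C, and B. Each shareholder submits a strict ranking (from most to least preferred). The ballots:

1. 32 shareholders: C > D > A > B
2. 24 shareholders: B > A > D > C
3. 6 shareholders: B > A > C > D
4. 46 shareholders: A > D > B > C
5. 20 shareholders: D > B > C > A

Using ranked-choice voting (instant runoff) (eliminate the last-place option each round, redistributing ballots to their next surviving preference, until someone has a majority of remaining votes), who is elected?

Round 1: D 20, A 46, C 32, B 30. Eliminate D.
Round 2: A 46, C 32, B 50. Eliminate C.
Round 3: A 78, B 50. A has a majority.

A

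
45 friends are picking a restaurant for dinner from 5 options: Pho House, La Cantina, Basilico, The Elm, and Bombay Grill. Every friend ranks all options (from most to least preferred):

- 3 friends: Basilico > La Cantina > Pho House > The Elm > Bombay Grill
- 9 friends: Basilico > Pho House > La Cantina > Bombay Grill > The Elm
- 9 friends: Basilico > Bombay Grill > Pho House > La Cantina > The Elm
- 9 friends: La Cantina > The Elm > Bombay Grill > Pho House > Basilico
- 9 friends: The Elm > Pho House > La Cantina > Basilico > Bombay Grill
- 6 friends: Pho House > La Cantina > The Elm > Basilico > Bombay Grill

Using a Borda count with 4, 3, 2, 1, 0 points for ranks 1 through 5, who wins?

Pho House

Pho House: 3·2 + 9·3 + 9·2 + 9·1 + 9·3 + 6·4 = 111
La Cantina: 3·3 + 9·2 + 9·1 + 9·4 + 9·2 + 6·3 = 108
Basilico: 3·4 + 9·4 + 9·4 + 9·0 + 9·1 + 6·1 = 99
The Elm: 3·1 + 9·0 + 9·0 + 9·3 + 9·4 + 6·2 = 78
Bombay Grill: 3·0 + 9·1 + 9·3 + 9·2 + 9·0 + 6·0 = 54
Pho House has the highest Borda score (111).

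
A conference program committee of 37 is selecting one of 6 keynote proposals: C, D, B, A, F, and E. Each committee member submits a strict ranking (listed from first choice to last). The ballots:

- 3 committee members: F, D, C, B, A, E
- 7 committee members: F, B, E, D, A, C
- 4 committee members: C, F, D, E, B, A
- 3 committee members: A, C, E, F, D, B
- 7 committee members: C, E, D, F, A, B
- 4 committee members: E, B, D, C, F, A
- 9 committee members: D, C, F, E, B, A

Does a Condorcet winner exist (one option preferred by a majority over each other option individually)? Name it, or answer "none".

Checking pairwise contests:
D beats C 23–14.
E beats D 21–16.
C beats B 26–11.
C beats A 27–10.
C beats F 27–10.
C beats E 26–11.
Every option loses at least one head-to-head, so there is no Condorcet winner.

none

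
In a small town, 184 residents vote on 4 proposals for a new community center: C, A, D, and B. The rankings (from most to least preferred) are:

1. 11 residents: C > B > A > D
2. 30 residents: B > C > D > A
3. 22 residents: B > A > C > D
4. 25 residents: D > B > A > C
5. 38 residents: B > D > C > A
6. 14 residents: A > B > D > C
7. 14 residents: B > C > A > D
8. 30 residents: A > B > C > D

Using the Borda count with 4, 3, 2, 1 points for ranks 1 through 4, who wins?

B

C: 11·4 + 30·3 + 22·2 + 25·1 + 38·2 + 14·1 + 14·3 + 30·2 = 395
A: 11·2 + 30·1 + 22·3 + 25·2 + 38·1 + 14·4 + 14·2 + 30·4 = 410
D: 11·1 + 30·2 + 22·1 + 25·4 + 38·3 + 14·2 + 14·1 + 30·1 = 379
B: 11·3 + 30·4 + 22·4 + 25·3 + 38·4 + 14·3 + 14·4 + 30·3 = 656
B has the highest Borda score (656).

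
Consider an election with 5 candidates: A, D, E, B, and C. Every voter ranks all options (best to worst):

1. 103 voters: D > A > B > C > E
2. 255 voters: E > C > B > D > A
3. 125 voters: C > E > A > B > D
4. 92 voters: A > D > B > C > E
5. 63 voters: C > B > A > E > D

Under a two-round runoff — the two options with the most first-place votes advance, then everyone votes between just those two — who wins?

Round 1 first-place votes: A 92, D 103, E 255, B 0, C 188.
E and C advance.
Runoff: E is preferred to C by 255 voters; C by 383.
C wins the runoff.

C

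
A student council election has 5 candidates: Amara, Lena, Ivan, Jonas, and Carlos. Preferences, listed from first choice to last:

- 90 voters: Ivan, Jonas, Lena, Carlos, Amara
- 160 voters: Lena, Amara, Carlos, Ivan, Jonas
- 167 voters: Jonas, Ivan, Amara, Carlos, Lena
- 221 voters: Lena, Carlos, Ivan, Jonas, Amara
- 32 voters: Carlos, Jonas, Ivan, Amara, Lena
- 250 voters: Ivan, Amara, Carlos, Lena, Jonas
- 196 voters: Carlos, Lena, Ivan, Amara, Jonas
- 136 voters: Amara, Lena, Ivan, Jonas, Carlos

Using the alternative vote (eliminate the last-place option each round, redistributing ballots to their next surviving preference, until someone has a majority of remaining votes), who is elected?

Round 1: Amara 136, Lena 381, Ivan 340, Jonas 167, Carlos 228. Eliminate Amara.
Round 2: Lena 517, Ivan 340, Jonas 167, Carlos 228. Eliminate Jonas.
Round 3: Lena 517, Ivan 507, Carlos 228. Eliminate Carlos.
Round 4: Lena 713, Ivan 539. Lena has a majority.

Lena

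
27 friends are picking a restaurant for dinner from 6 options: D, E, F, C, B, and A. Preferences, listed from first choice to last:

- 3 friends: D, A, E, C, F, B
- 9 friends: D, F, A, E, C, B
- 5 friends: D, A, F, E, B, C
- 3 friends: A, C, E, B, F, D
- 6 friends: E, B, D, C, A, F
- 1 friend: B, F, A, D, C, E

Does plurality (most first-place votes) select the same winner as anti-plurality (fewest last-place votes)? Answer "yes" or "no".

no

Plurality — first-place votes: D 17, E 6, F 0, C 0, B 1, A 3. Winner: D.
Anti-plurality — last-place votes: D 3, E 1, F 6, C 5, B 12, A 0. Winner: A.
The two methods disagree.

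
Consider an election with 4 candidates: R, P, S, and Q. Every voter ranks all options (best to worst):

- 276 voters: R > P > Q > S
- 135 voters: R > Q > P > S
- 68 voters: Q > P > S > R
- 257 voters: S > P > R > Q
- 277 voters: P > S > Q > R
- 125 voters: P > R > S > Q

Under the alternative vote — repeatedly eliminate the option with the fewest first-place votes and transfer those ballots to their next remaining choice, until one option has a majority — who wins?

Round 1: R 411, P 402, S 257, Q 68. Eliminate Q.
Round 2: R 411, P 470, S 257. Eliminate S.
Round 3: R 411, P 727. P has a majority.

P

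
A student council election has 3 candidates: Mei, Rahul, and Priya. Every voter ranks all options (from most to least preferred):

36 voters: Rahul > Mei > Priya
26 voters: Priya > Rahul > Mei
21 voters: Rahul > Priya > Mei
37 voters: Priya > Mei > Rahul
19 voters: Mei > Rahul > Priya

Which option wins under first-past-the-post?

Priya

First-place votes: Mei 19, Rahul 57, Priya 63.
Priya has the most first-place votes.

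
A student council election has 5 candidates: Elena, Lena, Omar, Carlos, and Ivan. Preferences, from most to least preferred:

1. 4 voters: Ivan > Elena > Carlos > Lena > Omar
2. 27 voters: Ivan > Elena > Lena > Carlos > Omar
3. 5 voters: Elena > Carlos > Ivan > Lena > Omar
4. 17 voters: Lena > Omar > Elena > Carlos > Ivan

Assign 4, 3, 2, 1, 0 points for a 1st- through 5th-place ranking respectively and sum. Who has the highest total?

Elena

Elena: 4·3 + 27·3 + 5·4 + 17·2 = 147
Lena: 4·1 + 27·2 + 5·1 + 17·4 = 131
Omar: 4·0 + 27·0 + 5·0 + 17·3 = 51
Carlos: 4·2 + 27·1 + 5·3 + 17·1 = 67
Ivan: 4·4 + 27·4 + 5·2 + 17·0 = 134
Elena has the highest Borda score (147).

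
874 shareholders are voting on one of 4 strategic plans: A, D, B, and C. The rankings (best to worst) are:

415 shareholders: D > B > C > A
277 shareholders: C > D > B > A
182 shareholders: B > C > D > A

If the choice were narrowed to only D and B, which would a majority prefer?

D

Voters preferring D to B: 692; preferring B to D: 182.
D wins the head-to-head.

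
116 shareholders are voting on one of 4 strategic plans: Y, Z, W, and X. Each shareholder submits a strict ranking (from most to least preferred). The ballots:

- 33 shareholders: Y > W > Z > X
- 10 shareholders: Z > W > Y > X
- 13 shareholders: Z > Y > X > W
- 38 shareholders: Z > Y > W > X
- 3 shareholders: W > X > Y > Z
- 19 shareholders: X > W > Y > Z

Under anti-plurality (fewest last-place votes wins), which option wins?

Y

Last-place votes: Y 0, Z 22, W 13, X 81.
Y is ranked last by the fewest voters, so Y wins.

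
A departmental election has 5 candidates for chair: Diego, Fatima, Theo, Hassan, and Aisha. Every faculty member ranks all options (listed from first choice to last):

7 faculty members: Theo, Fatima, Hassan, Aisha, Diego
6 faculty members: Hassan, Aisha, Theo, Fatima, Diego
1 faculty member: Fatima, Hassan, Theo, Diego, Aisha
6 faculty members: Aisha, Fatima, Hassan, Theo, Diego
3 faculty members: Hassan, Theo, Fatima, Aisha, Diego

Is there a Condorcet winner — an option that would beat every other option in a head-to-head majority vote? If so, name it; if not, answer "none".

Checking pairwise contests:
Fatima beats Diego 23–0.
Theo beats Fatima 16–7.
Hassan beats Theo 16–7.
Fatima beats Hassan 14–9.
Hassan beats Aisha 17–6.
Every option loses at least one head-to-head, so there is no Condorcet winner.

none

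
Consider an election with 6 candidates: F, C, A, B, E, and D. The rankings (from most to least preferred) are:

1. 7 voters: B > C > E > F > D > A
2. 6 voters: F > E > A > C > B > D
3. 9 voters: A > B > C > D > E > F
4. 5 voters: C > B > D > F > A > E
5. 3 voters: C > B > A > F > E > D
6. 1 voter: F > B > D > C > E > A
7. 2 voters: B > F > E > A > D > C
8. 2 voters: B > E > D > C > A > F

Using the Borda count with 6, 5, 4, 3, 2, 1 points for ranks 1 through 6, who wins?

B

F: 7·3 + 6·6 + 9·1 + 5·3 + 3·3 + 1·6 + 2·5 + 2·1 = 108
C: 7·5 + 6·3 + 9·4 + 5·6 + 3·6 + 1·3 + 2·1 + 2·3 = 148
A: 7·1 + 6·4 + 9·6 + 5·2 + 3·4 + 1·1 + 2·3 + 2·2 = 118
B: 7·6 + 6·2 + 9·5 + 5·5 + 3·5 + 1·5 + 2·6 + 2·6 = 168
E: 7·4 + 6·5 + 9·2 + 5·1 + 3·2 + 1·2 + 2·4 + 2·5 = 107
D: 7·2 + 6·1 + 9·3 + 5·4 + 3·1 + 1·4 + 2·2 + 2·4 = 86
B has the highest Borda score (168).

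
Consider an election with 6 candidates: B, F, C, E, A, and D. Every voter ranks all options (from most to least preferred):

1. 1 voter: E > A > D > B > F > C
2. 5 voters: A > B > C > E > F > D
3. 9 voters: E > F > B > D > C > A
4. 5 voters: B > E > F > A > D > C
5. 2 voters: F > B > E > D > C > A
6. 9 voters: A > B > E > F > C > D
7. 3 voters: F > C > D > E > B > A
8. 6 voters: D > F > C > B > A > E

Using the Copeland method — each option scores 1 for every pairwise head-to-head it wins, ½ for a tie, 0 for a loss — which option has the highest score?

B: beats C, E, A, and D; ties F → score 4.5.
F: beats C, A, and D; ties B; loses to E → score 3.5.
C: ties A; loses to B, F, E, and D → score 0.5.
E: beats F, C, and D; ties A; loses to B → score 3.5.
A: ties C, E, and D; loses to B and F → score 1.5.
D: beats C; ties A; loses to B, F, and E → score 1.5.
B has the best pairwise record.

B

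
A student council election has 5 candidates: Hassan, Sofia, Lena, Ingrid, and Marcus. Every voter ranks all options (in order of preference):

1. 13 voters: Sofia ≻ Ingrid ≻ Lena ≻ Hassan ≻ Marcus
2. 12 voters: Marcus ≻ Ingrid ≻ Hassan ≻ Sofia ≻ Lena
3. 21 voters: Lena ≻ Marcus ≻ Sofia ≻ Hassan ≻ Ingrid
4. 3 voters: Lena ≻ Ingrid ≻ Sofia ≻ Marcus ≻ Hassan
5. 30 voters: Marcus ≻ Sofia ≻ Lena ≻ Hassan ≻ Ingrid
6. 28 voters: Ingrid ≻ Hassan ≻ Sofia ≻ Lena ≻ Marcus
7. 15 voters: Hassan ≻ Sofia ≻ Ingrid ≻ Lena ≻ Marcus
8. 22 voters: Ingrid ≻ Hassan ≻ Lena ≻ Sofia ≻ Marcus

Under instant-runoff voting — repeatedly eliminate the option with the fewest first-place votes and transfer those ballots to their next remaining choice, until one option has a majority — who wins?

Round 1: Hassan 15, Sofia 13, Lena 24, Ingrid 50, Marcus 42. Eliminate Sofia.
Round 2: Hassan 15, Lena 24, Ingrid 63, Marcus 42. Eliminate Hassan.
Round 3: Lena 24, Ingrid 78, Marcus 42. Ingrid has a majority.

Ingrid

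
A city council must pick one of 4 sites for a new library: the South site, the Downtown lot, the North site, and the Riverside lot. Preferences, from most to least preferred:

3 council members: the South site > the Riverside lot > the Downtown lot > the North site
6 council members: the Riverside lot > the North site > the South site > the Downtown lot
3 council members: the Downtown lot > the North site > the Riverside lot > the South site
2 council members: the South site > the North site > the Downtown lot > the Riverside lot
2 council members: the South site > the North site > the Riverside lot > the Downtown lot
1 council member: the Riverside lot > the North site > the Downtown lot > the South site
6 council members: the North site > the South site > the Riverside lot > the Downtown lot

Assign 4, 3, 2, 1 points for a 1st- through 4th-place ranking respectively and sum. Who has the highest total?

the South site: 3·4 + 6·2 + 3·1 + 2·4 + 2·4 + 1·1 + 6·3 = 62
the Downtown lot: 3·2 + 6·1 + 3·4 + 2·2 + 2·1 + 1·2 + 6·1 = 38
the North site: 3·1 + 6·3 + 3·3 + 2·3 + 2·3 + 1·3 + 6·4 = 69
the Riverside lot: 3·3 + 6·4 + 3·2 + 2·1 + 2·2 + 1·4 + 6·2 = 61
the North site has the highest Borda score (69).

the North site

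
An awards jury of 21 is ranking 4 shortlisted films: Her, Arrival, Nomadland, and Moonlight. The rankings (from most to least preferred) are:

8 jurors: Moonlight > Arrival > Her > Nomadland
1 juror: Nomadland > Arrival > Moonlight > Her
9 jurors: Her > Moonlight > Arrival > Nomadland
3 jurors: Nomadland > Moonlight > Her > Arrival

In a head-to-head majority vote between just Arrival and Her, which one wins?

Voters preferring Arrival to Her: 9; preferring Her to Arrival: 12.
Her wins the head-to-head.

Her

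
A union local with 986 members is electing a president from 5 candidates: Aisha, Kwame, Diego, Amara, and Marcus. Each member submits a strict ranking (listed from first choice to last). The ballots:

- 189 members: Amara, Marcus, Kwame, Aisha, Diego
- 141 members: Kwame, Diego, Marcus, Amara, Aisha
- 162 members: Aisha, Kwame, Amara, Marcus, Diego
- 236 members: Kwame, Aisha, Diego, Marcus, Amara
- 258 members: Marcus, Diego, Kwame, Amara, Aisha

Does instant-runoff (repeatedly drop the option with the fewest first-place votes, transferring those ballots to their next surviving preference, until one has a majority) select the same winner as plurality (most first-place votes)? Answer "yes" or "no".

yes

Instant-runoff — R1 Aisha 162, Kwame 377, Diego 0, Amara 189, Marcus 258 (Diego out); R2 Aisha 162, Kwame 377, Amara 189, Marcus 258 (Aisha out); R3 Kwame 539, Amara 189, Marcus 258 (Kwame winner). Winner: Kwame.
Plurality — first-place votes: Aisha 162, Kwame 377, Diego 0, Amara 189, Marcus 258. Winner: Kwame.
The two methods agree.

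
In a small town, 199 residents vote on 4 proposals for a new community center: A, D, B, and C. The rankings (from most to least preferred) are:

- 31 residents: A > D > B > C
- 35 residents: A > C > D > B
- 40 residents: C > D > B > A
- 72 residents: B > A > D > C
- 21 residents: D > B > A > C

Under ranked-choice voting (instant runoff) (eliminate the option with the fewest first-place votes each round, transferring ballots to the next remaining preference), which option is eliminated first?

Round 1: A 66, D 21, B 72, C 40. Eliminate D.

D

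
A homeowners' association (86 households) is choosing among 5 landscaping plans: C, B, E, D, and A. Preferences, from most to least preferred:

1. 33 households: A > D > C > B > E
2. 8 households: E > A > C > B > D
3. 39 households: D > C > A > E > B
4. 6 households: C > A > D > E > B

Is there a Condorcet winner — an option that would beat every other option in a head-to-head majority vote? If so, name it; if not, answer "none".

Checking pairwise contests:
D beats C 72–14.
C beats B 86–0.
C beats E 78–8.
A beats D 47–39.
C beats A 45–41.
Every option loses at least one head-to-head, so there is no Condorcet winner.

none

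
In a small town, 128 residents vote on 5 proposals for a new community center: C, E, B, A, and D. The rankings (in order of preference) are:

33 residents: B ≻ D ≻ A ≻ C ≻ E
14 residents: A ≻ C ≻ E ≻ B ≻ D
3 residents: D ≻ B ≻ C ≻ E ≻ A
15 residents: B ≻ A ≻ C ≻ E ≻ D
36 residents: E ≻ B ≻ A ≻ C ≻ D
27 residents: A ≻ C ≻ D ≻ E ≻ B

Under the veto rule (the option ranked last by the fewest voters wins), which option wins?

Last-place votes: C 0, E 33, B 27, A 3, D 65.
C is ranked last by the fewest voters, so C wins.

C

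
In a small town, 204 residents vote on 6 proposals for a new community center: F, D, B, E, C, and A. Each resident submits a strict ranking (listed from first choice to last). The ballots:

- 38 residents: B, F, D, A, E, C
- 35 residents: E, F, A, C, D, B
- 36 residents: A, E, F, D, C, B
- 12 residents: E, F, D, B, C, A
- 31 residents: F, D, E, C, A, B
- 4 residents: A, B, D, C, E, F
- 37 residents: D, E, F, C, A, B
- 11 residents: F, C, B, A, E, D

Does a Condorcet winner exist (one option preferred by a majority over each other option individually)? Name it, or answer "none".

none

Checking pairwise contests:
E beats F 124–80.
F beats D 163–41.
F beats B 162–42.
D beats E 110–94.
F beats C 200–4.
F beats A 164–40.
Every option loses at least one head-to-head, so there is no Condorcet winner.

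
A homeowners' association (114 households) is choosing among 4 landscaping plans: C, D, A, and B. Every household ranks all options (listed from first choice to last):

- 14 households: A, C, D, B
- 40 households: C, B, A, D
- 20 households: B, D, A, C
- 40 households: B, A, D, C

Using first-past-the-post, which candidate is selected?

B

First-place votes: C 40, D 0, A 14, B 60.
B has the most first-place votes.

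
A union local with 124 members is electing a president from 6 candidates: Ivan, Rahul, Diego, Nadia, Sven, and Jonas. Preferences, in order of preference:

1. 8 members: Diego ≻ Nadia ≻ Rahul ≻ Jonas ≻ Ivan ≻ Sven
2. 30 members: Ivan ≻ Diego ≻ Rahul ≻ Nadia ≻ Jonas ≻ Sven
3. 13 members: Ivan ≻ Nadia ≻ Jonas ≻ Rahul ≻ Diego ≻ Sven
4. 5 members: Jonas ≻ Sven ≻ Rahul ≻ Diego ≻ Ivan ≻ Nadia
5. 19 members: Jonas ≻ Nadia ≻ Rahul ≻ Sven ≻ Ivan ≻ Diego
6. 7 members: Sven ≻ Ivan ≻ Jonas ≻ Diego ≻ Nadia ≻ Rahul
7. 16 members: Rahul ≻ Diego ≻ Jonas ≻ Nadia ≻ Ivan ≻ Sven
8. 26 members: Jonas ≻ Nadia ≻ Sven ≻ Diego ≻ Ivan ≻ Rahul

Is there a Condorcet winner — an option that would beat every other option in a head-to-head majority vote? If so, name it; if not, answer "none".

Jonas

Jonas vs Ivan: 74–50 for Jonas.
Jonas vs Rahul: 70–54 for Jonas.
Jonas vs Diego: 70–54 for Jonas.
Jonas vs Nadia: 73–51 for Jonas.
Jonas vs Sven: 117–7 for Jonas.
Jonas beats every other option head-to-head.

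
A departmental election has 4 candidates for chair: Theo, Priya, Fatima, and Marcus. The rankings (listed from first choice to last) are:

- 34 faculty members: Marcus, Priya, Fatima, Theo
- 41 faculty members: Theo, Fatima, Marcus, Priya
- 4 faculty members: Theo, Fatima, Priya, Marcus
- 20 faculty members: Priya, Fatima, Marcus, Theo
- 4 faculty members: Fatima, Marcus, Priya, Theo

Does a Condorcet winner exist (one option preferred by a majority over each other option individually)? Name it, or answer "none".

Checking pairwise contests:
Priya beats Theo 58–45.
Marcus beats Priya 79–24.
Priya beats Fatima 54–49.
Fatima beats Marcus 69–34.
Every option loses at least one head-to-head, so there is no Condorcet winner.

none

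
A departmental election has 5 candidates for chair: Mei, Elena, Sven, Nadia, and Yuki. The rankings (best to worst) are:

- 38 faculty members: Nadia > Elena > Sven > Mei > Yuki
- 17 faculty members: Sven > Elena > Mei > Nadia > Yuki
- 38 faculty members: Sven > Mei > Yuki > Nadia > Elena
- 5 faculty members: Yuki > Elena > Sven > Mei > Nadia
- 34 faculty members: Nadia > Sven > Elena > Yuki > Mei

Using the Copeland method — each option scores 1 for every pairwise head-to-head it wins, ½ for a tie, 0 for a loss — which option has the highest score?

Nadia

Mei: beats Yuki; loses to Elena, Sven, and Nadia → score 1.
Elena: beats Mei and Yuki; loses to Sven and Nadia → score 2.
Sven: beats Mei, Elena, and Yuki; loses to Nadia → score 3.
Nadia: beats Mei, Elena, Sven, and Yuki → score 4.
Yuki: loses to Mei, Elena, Sven, and Nadia → score 0.
Nadia has the best pairwise record.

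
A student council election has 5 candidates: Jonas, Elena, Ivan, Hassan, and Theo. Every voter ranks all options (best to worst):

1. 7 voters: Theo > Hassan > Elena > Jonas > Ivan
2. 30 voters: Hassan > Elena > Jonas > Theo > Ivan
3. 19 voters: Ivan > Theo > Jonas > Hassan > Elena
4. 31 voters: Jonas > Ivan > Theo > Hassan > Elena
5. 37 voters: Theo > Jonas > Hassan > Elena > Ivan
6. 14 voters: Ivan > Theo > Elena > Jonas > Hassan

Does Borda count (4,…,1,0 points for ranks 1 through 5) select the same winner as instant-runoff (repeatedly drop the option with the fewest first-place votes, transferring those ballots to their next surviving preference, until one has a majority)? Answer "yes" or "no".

yes

Borda — scores: Jonas 354, Elena 169, Ivan 225, Hassan 265, Theo 367. Winner: Theo.
Instant-runoff — R1 Jonas 31, Elena 0, Ivan 33, Hassan 30, Theo 44 (Elena out); R2 Jonas 31, Ivan 33, Hassan 30, Theo 44 (Hassan out); R3 Jonas 61, Ivan 33, Theo 44 (Ivan out); R4 Jonas 61, Theo 77 (Theo winner). Winner: Theo.
The two methods agree.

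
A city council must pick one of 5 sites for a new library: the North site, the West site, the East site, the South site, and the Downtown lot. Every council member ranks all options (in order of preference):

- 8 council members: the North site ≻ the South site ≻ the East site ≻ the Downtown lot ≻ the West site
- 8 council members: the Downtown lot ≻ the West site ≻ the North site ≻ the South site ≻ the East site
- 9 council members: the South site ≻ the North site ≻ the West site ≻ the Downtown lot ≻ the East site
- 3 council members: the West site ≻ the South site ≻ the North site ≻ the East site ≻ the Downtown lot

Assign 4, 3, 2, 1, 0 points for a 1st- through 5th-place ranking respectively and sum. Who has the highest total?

the North site

the North site: 8·4 + 8·2 + 9·3 + 3·2 = 81
the West site: 8·0 + 8·3 + 9·2 + 3·4 = 54
the East site: 8·2 + 8·0 + 9·0 + 3·1 = 19
the South site: 8·3 + 8·1 + 9·4 + 3·3 = 77
the Downtown lot: 8·1 + 8·4 + 9·1 + 3·0 = 49
the North site has the highest Borda score (81).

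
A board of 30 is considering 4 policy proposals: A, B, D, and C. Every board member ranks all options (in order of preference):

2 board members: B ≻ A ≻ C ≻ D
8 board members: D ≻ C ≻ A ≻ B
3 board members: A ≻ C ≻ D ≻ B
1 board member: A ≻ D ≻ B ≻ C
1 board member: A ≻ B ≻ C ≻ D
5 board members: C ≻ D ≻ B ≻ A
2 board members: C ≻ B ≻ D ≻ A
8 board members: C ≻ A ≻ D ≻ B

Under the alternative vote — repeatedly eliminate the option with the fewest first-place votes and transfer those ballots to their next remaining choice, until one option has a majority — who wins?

C

Round 1: A 5, B 2, D 8, C 15. Eliminate B.
Round 2: A 7, D 8, C 15. Eliminate A.
Round 3: D 9, C 21. C has a majority.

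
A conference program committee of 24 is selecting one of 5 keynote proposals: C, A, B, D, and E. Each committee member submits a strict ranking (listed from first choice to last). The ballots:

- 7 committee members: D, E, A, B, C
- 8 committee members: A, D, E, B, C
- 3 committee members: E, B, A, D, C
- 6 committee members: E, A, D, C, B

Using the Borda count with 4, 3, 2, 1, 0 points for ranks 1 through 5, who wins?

C: 7·0 + 8·0 + 3·0 + 6·1 = 6
A: 7·2 + 8·4 + 3·2 + 6·3 = 70
B: 7·1 + 8·1 + 3·3 + 6·0 = 24
D: 7·4 + 8·3 + 3·1 + 6·2 = 67
E: 7·3 + 8·2 + 3·4 + 6·4 = 73
E has the highest Borda score (73).

E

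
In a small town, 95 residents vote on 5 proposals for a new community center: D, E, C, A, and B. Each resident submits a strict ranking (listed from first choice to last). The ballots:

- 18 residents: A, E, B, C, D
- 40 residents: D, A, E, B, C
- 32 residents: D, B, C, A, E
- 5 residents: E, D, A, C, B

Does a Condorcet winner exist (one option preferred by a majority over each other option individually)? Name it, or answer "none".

D vs E: 72–23 for D.
D vs C: 77–18 for D.
D vs A: 77–18 for D.
D vs B: 77–18 for D.
D beats every other option head-to-head.

D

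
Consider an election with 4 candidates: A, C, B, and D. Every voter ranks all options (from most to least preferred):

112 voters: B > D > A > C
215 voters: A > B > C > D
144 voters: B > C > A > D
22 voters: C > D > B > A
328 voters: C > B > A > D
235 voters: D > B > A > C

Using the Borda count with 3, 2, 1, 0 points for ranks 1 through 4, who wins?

A: 112·1 + 215·3 + 144·1 + 22·0 + 328·1 + 235·1 = 1464
C: 112·0 + 215·1 + 144·2 + 22·3 + 328·3 + 235·0 = 1553
B: 112·3 + 215·2 + 144·3 + 22·1 + 328·2 + 235·2 = 2346
D: 112·2 + 215·0 + 144·0 + 22·2 + 328·0 + 235·3 = 973
B has the highest Borda score (2346).

B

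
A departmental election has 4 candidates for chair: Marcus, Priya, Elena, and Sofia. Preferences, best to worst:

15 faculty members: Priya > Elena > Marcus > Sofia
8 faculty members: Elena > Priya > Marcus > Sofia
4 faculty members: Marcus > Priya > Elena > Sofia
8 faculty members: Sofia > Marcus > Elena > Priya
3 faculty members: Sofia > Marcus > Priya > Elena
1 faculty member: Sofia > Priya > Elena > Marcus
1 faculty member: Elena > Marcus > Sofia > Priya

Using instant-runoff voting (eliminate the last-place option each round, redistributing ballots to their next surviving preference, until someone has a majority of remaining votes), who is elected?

Priya

Round 1: Marcus 4, Priya 15, Elena 9, Sofia 12. Eliminate Marcus.
Round 2: Priya 19, Elena 9, Sofia 12. Eliminate Elena.
Round 3: Priya 27, Sofia 13. Priya has a majority.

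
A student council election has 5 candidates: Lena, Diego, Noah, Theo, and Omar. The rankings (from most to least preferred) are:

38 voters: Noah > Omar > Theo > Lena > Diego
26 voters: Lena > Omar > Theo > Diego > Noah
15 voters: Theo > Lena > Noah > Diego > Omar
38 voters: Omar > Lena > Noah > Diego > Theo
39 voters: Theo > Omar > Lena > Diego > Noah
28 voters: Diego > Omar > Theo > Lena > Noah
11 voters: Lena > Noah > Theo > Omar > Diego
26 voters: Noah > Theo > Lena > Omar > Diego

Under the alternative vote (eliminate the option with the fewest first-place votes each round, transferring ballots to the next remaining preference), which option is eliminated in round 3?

Round 1: Lena 37, Diego 28, Noah 64, Theo 54, Omar 38. Eliminate Diego.
Round 2: Lena 37, Noah 64, Theo 54, Omar 66. Eliminate Lena.
Round 3: Noah 75, Theo 54, Omar 92. Eliminate Theo.

Theo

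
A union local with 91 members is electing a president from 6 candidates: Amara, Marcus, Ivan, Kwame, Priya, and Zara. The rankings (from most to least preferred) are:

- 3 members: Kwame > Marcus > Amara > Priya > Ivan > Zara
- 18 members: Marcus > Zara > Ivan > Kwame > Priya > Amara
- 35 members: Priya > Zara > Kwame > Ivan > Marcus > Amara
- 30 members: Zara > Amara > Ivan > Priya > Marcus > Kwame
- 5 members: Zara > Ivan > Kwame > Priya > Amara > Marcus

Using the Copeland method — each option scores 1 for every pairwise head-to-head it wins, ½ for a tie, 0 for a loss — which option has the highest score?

Zara

Amara: loses to Marcus, Ivan, Kwame, Priya, and Zara → score 0.
Marcus: beats Amara and Kwame; loses to Ivan, Priya, and Zara → score 2.
Ivan: beats Amara, Marcus, Kwame, and Priya; loses to Zara → score 4.
Kwame: beats Amara; loses to Marcus, Ivan, Priya, and Zara → score 1.
Priya: beats Amara, Marcus, and Kwame; loses to Ivan and Zara → score 3.
Zara: beats Amara, Marcus, Ivan, Kwame, and Priya → score 5.
Zara has the best pairwise record.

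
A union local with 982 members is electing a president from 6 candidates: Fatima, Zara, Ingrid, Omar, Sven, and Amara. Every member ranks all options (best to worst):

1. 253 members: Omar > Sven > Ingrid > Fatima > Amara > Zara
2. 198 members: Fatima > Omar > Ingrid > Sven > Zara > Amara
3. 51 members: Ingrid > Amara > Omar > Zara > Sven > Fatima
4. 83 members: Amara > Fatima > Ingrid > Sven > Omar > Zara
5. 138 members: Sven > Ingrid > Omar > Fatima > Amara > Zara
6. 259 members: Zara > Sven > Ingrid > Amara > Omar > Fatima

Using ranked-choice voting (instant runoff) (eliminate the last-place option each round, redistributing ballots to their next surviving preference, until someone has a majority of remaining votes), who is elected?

Round 1: Fatima 198, Zara 259, Ingrid 51, Omar 253, Sven 138, Amara 83. Eliminate Ingrid.
Round 2: Fatima 198, Zara 259, Omar 253, Sven 138, Amara 134. Eliminate Amara.
Round 3: Fatima 281, Zara 259, Omar 304, Sven 138. Eliminate Sven.
Round 4: Fatima 281, Zara 259, Omar 442. Eliminate Zara.
Round 5: Fatima 281, Omar 701. Omar has a majority.

Omar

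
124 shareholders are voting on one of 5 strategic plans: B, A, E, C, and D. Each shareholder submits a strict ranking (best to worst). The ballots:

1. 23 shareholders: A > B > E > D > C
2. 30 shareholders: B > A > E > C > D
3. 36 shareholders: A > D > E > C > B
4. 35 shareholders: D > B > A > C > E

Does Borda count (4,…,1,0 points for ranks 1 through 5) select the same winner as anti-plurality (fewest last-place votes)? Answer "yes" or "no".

Borda — scores: B 294, A 396, E 178, C 101, D 271. Winner: A.
Anti-plurality — last-place votes: B 36, A 0, E 35, C 23, D 30. Winner: A.
The two methods agree.

yes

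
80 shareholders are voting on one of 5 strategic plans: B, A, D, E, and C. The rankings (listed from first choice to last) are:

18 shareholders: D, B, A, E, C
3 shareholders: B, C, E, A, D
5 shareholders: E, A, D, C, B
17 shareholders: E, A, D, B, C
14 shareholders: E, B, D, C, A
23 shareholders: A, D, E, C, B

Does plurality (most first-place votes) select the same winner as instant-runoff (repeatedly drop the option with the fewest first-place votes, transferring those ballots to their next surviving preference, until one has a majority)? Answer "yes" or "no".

no

Plurality — first-place votes: B 3, A 23, D 18, E 36, C 0. Winner: E.
Instant-runoff — R1 B 3, A 23, D 18, E 36, C 0 (C out); R2 B 3, A 23, D 18, E 36 (B out); R3 A 23, D 18, E 39 (D out); R4 A 41, E 39 (A winner). Winner: A.
The two methods disagree.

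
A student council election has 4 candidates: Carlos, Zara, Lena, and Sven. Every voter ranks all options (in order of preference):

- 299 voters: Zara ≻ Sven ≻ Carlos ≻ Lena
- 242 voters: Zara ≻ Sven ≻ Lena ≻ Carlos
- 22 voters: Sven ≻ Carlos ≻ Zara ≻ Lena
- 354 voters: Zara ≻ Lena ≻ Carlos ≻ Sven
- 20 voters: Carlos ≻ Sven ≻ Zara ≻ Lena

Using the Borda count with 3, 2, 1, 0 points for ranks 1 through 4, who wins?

Carlos: 299·1 + 242·0 + 22·2 + 354·1 + 20·3 = 757
Zara: 299·3 + 242·3 + 22·1 + 354·3 + 20·1 = 2727
Lena: 299·0 + 242·1 + 22·0 + 354·2 + 20·0 = 950
Sven: 299·2 + 242·2 + 22·3 + 354·0 + 20·2 = 1188
Zara has the highest Borda score (2727).

Zara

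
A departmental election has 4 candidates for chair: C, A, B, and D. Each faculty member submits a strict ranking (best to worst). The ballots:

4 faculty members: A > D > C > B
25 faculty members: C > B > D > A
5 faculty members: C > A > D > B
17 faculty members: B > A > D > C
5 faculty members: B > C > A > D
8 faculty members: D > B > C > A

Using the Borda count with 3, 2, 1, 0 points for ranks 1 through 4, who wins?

C: 4·1 + 25·3 + 5·3 + 17·0 + 5·2 + 8·1 = 112
A: 4·3 + 25·0 + 5·2 + 17·2 + 5·1 + 8·0 = 61
B: 4·0 + 25·2 + 5·0 + 17·3 + 5·3 + 8·2 = 132
D: 4·2 + 25·1 + 5·1 + 17·1 + 5·0 + 8·3 = 79
B has the highest Borda score (132).

B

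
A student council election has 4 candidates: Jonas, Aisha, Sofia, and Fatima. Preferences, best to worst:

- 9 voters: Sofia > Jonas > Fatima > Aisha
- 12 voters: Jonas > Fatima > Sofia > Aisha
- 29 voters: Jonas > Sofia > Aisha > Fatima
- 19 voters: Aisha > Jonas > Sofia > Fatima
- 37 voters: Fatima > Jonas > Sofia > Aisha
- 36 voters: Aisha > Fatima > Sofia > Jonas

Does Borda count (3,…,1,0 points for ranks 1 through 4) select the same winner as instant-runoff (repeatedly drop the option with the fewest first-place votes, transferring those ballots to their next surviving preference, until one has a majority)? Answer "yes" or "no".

Borda — scores: Jonas 253, Aisha 194, Sofia 189, Fatima 216. Winner: Jonas.
Instant-runoff — R1 Jonas 41, Aisha 55, Sofia 9, Fatima 37 (Sofia out); R2 Jonas 50, Aisha 55, Fatima 37 (Fatima out); R3 Jonas 87, Aisha 55 (Jonas winner). Winner: Jonas.
The two methods agree.

yes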